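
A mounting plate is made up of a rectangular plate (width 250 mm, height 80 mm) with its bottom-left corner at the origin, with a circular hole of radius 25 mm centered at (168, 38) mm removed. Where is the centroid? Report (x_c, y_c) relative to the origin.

x_c = 120.32 mm, y_c = 40.22 mm

Part | A | x̄ᵢ | ȳᵢ | A·x̄ᵢ | A·ȳᵢ
plate | 20000.00 | 125.00 | 40.00 | 2500000.00 | 800000.00
hole | -1963.50 | 168.00 | 38.00 | -329867.23 | -74612.83
Σ | 18036.50 |  |  | 2170132.77 | 725387.17
x_c = 2170132.77 / 18036.50 = 120.32 mm
y_c = 725387.17 / 18036.50 = 40.22 mm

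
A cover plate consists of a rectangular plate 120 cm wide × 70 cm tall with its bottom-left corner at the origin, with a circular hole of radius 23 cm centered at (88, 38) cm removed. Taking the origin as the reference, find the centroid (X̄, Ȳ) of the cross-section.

Part | A | x̄ᵢ | ȳᵢ | A·x̄ᵢ | A·ȳᵢ
plate | 8400.00 | 60.00 | 35.00 | 504000.00 | 294000.00
hole | -1661.90 | 88.00 | 38.00 | -146247.42 | -63152.30
Σ | 6738.10 |  |  | 357752.58 | 230847.70
X̄ = 357752.58 / 6738.10 = 53.09 cm
Ȳ = 230847.70 / 6738.10 = 34.26 cm

X̄ = 53.09 cm, Ȳ = 34.26 cm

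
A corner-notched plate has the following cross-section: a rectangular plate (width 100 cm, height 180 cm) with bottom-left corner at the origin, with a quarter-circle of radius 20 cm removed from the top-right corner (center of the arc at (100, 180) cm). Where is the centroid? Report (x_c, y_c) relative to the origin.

x_c = 49.26 cm, y_c = 88.55 cm

plate: A = 100 × 180 = 18000.00, centroid at (50.00, 90.00).
removed quarter-circle: A = −¼π·20² = -314.16, centroid at (91.51, 171.51).
ΣA = 17685.84 cm²
ΣAx_c = (18000.00)(50.00) + (-314.16)(91.51) = 871250.74 cm³
ΣAy_c = (18000.00)(90.00) + (-314.16)(171.51) = 1566118.00 cm³
x_c = 871250.74 / 17685.84 = 49.26 cm
y_c = 1566118.00 / 17685.84 = 88.55 cm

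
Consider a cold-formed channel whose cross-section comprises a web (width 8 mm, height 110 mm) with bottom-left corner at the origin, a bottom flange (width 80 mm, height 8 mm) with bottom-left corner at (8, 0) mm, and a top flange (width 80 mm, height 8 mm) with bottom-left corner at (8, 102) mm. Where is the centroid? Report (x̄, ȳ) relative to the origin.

web: A = 8 × 110 = 880.00, centroid at (4.00, 55.00).
bottom flange: A = 80 × 8 = 640.00, centroid at (48.00, 4.00).
top flange: A = 80 × 8 = 640.00, centroid at (48.00, 106.00).
ΣA = 2160.00 mm²
ΣAx̄ = (880.00)(4.00) + (640.00)(48.00) + (640.00)(48.00) = 64960.00 mm³
ΣAȳ = (880.00)(55.00) + (640.00)(4.00) + (640.00)(106.00) = 118800.00 mm³
x̄ = 64960.00 / 2160.00 = 30.07 mm
ȳ = 118800.00 / 2160.00 = 55.00 mm

x̄ = 30.07 mm, ȳ = 55.00 mm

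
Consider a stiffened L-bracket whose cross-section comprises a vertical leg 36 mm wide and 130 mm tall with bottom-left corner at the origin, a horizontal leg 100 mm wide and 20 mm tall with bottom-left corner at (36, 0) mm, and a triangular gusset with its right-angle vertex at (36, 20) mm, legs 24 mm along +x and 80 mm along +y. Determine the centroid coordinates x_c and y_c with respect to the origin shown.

x_c = 39.07 mm, y_c = 48.30 mm

vertical leg: A = 36 × 130 = 4680.00, centroid at (18.00, 65.00).
horizontal leg: A = 100 × 20 = 2000.00, centroid at (86.00, 10.00).
gusset: A = ½·24·80 = 960.00, centroid at (44.00, 46.67).
ΣA = 7640.00 mm², ΣAx_c = 298480.00 mm³, ΣAy_c = 369000.00 mm³.
x_c = 298480.00/7640.00 = 39.07 mm; y_c = 369000.00/7640.00 = 48.30 mm.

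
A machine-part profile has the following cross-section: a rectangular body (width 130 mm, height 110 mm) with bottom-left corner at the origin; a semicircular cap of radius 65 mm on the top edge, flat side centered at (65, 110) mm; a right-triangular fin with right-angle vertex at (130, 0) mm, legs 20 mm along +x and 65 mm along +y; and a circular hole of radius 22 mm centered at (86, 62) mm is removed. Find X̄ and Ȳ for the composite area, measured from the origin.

X̄ = 65.73 mm, Ȳ = 80.70 mm

rectangular body: A = 130 × 110 = 14300.00, centroid at (65.00, 55.00).
semicircular top: A = ½π·65² = 6636.61, centroid at (65.00, 137.59).
triangular fin: A = ½·20·65 = 650.00, centroid at (136.67, 21.67).
hole: A = −π·22² = -1520.53, centroid at (86.00, 62.00).
ΣA = 20066.08 mm², ΣAX̄ = 1318947.62 mm³, ΣAȲ = 1619421.35 mm³.
X̄ = 1318947.62/20066.08 = 65.73 mm; Ȳ = 1619421.35/20066.08 = 80.70 mm.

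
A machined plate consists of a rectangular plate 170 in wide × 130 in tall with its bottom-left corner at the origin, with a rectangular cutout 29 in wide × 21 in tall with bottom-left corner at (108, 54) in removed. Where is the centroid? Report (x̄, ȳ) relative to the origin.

x̄ = 83.94 in, ȳ = 65.01 in

plate: A = 170 × 130 = 22100.00, centroid at (85.00, 65.00).
hole: A = −(29 × 21) = -609.00, centroid at (122.50, 64.50).
ΣA = 21491.00 in², ΣAx̄ = 1803897.50 in³, ΣAȳ = 1397219.50 in³.
x̄ = 1803897.50/21491.00 = 83.94 in; ȳ = 1397219.50/21491.00 = 65.01 in.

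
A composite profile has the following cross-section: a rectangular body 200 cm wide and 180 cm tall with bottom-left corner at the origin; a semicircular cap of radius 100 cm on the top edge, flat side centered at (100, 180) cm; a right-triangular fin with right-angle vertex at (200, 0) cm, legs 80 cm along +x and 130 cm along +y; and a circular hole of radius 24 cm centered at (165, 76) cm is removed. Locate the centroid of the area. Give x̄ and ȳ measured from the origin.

x̄ = 109.82 cm, ȳ = 123.81 cm

rectangular body: A = 200 × 180 = 36000.00, centroid at (100.00, 90.00).
semicircular top: A = ½π·100² = 15707.96, centroid at (100.00, 222.44).
triangular fin: A = ½·80·130 = 5200.00, centroid at (226.67, 43.33).
hole: A = −π·24² = -1809.56, centroid at (165.00, 76.00).
ΣA = 55098.41 cm²
ΣAx̄ = (36000.00)(100.00) + (15707.96)(100.00) + (5200.00)(226.67) + (-1809.56)(165.00) = 6050886.03 cm³
ΣAȳ = (36000.00)(90.00) + (15707.96)(222.44) + (5200.00)(43.33) + (-1809.56)(76.00) = 6821907.03 cm³
x̄ = 6050886.03 / 55098.41 = 109.82 cm
ȳ = 6821907.03 / 55098.41 = 123.81 cm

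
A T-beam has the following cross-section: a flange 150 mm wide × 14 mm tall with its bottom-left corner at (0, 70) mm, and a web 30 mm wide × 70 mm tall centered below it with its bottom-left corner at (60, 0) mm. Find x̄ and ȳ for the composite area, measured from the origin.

x̄ = 75.00 mm, ȳ = 56.00 mm

Part | A | x̄ᵢ | ȳᵢ | A·x̄ᵢ | A·ȳᵢ
web | 2100.00 | 75.00 | 35.00 | 157500.00 | 73500.00
flange | 2100.00 | 75.00 | 77.00 | 157500.00 | 161700.00
Σ | 4200.00 |  |  | 315000.00 | 235200.00
x̄ = 315000.00 / 4200.00 = 75.00 mm
ȳ = 235200.00 / 4200.00 = 56.00 mm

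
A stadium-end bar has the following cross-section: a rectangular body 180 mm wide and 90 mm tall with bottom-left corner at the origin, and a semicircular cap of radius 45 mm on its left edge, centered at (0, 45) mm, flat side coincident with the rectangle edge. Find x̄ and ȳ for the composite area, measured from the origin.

x̄ = 72.09 mm, ȳ = 45.00 mm

rectangular body: A = 180 × 90 = 16200.00, centroid at (90.00, 45.00).
semicircular end: A = ½π·45² = 3180.86, centroid at (-19.10, 45.00).
ΣA = 19380.86 mm²
ΣAx̄ = (16200.00)(90.00) + (3180.86)(-19.10) = 1397250.00 mm³
ΣAȳ = (16200.00)(45.00) + (3180.86)(45.00) = 872138.82 mm³
x̄ = 1397250.00 / 19380.86 = 72.09 mm
ȳ = 872138.82 / 19380.86 = 45.00 mm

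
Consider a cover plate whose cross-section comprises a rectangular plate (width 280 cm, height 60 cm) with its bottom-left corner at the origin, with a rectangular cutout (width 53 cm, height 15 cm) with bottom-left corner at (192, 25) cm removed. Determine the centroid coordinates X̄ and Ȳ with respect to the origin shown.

plate: A = 280 × 60 = 16800.00, centroid at (140.00, 30.00).
hole: A = −(53 × 15) = -795.00, centroid at (218.50, 32.50).
ΣA = 16005.00 cm², ΣAX̄ = 2178292.50 cm³, ΣAȲ = 478162.50 cm³.
X̄ = 2178292.50/16005.00 = 136.10 cm; Ȳ = 478162.50/16005.00 = 29.88 cm.

X̄ = 136.10 cm, Ȳ = 29.88 cm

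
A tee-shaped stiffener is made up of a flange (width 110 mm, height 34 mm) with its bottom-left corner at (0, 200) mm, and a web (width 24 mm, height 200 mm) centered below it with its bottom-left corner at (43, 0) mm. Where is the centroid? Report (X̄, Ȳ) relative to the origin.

web: A = 24 × 200 = 4800.00, centroid at (55.00, 100.00).
flange: A = 110 × 34 = 3740.00, centroid at (55.00, 217.00).
ΣA = 8540.00 mm²
ΣAX̄ = (4800.00)(55.00) + (3740.00)(55.00) = 469700.00 mm³
ΣAȲ = (4800.00)(100.00) + (3740.00)(217.00) = 1291580.00 mm³
X̄ = 469700.00 / 8540.00 = 55.00 mm
Ȳ = 1291580.00 / 8540.00 = 151.24 mm

X̄ = 55.00 mm, Ȳ = 151.24 mm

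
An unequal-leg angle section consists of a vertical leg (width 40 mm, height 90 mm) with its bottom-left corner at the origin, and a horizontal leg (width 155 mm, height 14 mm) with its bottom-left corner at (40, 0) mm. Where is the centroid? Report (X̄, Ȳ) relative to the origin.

X̄ = 56.67 mm, Ȳ = 30.71 mm

vertical leg: A = 40 × 90 = 3600.00, centroid at (20.00, 45.00).
horizontal leg: A = 155 × 14 = 2170.00, centroid at (117.50, 7.00).
ΣA = 5770.00 mm²
ΣAX̄ = (3600.00)(20.00) + (2170.00)(117.50) = 326975.00 mm³
ΣAȲ = (3600.00)(45.00) + (2170.00)(7.00) = 177190.00 mm³
X̄ = 326975.00 / 5770.00 = 56.67 mm
Ȳ = 177190.00 / 5770.00 = 30.71 mm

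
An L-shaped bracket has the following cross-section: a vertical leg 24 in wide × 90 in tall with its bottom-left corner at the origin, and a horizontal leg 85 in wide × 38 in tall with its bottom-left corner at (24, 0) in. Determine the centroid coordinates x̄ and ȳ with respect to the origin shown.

x̄ = 44.66 in, ȳ = 29.42 in

Part | A | x̄ᵢ | ȳᵢ | A·x̄ᵢ | A·ȳᵢ
vertical leg | 2160.00 | 12.00 | 45.00 | 25920.00 | 97200.00
horizontal leg | 3230.00 | 66.50 | 19.00 | 214795.00 | 61370.00
Σ | 5390.00 |  |  | 240715.00 | 158570.00
x̄ = 240715.00 / 5390.00 = 44.66 in
ȳ = 158570.00 / 5390.00 = 29.42 in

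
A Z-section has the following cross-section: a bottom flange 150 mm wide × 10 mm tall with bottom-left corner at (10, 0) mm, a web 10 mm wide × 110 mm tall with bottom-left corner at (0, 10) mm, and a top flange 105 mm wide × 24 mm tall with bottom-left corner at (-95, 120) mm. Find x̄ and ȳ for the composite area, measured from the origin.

x̄ = 5.06 mm, ȳ = 80.40 mm

bottom flange: A = 150 × 10 = 1500.00, centroid at (85.00, 5.00).
web: A = 10 × 110 = 1100.00, centroid at (5.00, 65.00).
top flange: A = 105 × 24 = 2520.00, centroid at (-42.50, 132.00).
ΣA = 5120.00 mm², ΣAx̄ = 25900.00 mm³, ΣAȳ = 411640.00 mm³.
x̄ = 25900.00/5120.00 = 5.06 mm; ȳ = 411640.00/5120.00 = 80.40 mm.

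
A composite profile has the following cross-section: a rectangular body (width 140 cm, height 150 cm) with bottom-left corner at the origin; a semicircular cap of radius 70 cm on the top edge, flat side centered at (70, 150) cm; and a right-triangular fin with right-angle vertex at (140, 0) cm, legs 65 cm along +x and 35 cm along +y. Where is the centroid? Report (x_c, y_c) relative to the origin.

x_c = 73.49 cm, y_c = 99.60 cm

rectangular body: A = 140 × 150 = 21000.00, centroid at (70.00, 75.00).
semicircular top: A = ½π·70² = 7696.90, centroid at (70.00, 179.71).
triangular fin: A = ½·65·35 = 1137.50, centroid at (161.67, 11.67).
ΣA = 29834.40 cm²
ΣAx_c = (21000.00)(70.00) + (7696.90)(70.00) + (1137.50)(161.67) = 2192678.97 cm³
ΣAy_c = (21000.00)(75.00) + (7696.90)(179.71) + (1137.50)(11.67) = 2971472.80 cm³
x_c = 2192678.97 / 29834.40 = 73.49 cm
y_c = 2971472.80 / 29834.40 = 99.60 cm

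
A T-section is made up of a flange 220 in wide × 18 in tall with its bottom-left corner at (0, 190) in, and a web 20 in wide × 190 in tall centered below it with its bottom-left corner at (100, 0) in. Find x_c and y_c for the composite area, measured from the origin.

x_c = 110.00 in, y_c = 148.07 in

web: A = 20 × 190 = 3800.00, centroid at (110.00, 95.00).
flange: A = 220 × 18 = 3960.00, centroid at (110.00, 199.00).
ΣA = 7760.00 in²
ΣAx_c = (3800.00)(110.00) + (3960.00)(110.00) = 853600.00 in³
ΣAy_c = (3800.00)(95.00) + (3960.00)(199.00) = 1149040.00 in³
x_c = 853600.00 / 7760.00 = 110.00 in
y_c = 1149040.00 / 7760.00 = 148.07 in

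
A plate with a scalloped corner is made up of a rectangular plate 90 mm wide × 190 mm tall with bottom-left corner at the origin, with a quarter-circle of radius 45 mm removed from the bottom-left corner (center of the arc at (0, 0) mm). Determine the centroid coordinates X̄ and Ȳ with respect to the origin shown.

plate: A = 90 × 190 = 17100.00, centroid at (45.00, 95.00).
removed quarter-circle: A = −¼π·45² = -1590.43, centroid at (19.10, 19.10).
ΣA = 15509.57 mm², ΣAX̄ = 739125.00 mm³, ΣAȲ = 1594125.00 mm³.
X̄ = 739125.00/15509.57 = 47.66 mm; Ȳ = 1594125.00/15509.57 = 102.78 mm.

X̄ = 47.66 mm, Ȳ = 102.78 mm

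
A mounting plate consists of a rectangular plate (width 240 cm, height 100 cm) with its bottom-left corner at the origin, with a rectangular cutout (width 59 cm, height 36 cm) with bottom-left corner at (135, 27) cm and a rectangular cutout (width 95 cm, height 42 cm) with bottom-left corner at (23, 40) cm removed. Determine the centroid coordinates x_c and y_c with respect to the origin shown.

Part | A | x̄ᵢ | ȳᵢ | A·x̄ᵢ | A·ȳᵢ
plate | 24000.00 | 120.00 | 50.00 | 2880000.00 | 1200000.00
hole 1 | -2124.00 | 164.50 | 45.00 | -349398.00 | -95580.00
hole 2 | -3990.00 | 70.50 | 61.00 | -281295.00 | -243390.00
Σ | 17886.00 |  |  | 2249307.00 | 861030.00
x_c = 2249307.00 / 17886.00 = 125.76 cm
y_c = 861030.00 / 17886.00 = 48.14 cm

x_c = 125.76 cm, y_c = 48.14 cm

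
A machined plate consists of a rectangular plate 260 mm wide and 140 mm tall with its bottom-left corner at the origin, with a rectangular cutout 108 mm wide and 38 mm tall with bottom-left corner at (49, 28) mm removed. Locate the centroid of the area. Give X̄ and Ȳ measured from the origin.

X̄ = 133.43 mm, Ȳ = 72.92 mm

Part | A | x̄ᵢ | ȳᵢ | A·x̄ᵢ | A·ȳᵢ
plate | 36400.00 | 130.00 | 70.00 | 4732000.00 | 2548000.00
hole | -4104.00 | 103.00 | 47.00 | -422712.00 | -192888.00
Σ | 32296.00 |  |  | 4309288.00 | 2355112.00
X̄ = 4309288.00 / 32296.00 = 133.43 mm
Ȳ = 2355112.00 / 32296.00 = 72.92 mm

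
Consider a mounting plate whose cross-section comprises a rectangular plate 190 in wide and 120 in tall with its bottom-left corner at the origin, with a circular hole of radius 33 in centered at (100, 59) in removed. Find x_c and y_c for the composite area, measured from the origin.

x_c = 94.12 in, y_c = 60.18 in

plate: A = 190 × 120 = 22800.00, centroid at (95.00, 60.00).
hole: A = −π·33² = -3421.19, centroid at (100.00, 59.00).
ΣA = 19378.81 in², ΣAx_c = 1823880.56 in³, ΣAy_c = 1166149.53 in³.
x_c = 1823880.56/19378.81 = 94.12 in; y_c = 1166149.53/19378.81 = 60.18 in.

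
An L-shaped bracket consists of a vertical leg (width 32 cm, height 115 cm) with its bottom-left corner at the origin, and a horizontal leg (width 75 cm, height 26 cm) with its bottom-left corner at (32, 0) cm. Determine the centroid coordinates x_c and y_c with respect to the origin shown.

Part | A | x̄ᵢ | ȳᵢ | A·x̄ᵢ | A·ȳᵢ
vertical leg | 3680.00 | 16.00 | 57.50 | 58880.00 | 211600.00
horizontal leg | 1950.00 | 69.50 | 13.00 | 135525.00 | 25350.00
Σ | 5630.00 |  |  | 194405.00 | 236950.00
x_c = 194405.00 / 5630.00 = 34.53 cm
y_c = 236950.00 / 5630.00 = 42.09 cm

x_c = 34.53 cm, y_c = 42.09 cm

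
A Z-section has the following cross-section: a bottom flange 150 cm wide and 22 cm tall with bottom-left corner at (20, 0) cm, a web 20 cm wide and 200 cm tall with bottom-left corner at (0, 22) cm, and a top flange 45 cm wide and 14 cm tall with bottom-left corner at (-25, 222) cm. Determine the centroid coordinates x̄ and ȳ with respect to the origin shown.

x̄ = 44.38 cm, ȳ = 84.31 cm

bottom flange: A = 150 × 22 = 3300.00, centroid at (95.00, 11.00).
web: A = 20 × 200 = 4000.00, centroid at (10.00, 122.00).
top flange: A = 45 × 14 = 630.00, centroid at (-2.50, 229.00).
ΣA = 7930.00 cm², ΣAx̄ = 351925.00 cm³, ΣAȳ = 668570.00 cm³.
x̄ = 351925.00/7930.00 = 44.38 cm; ȳ = 668570.00/7930.00 = 84.31 cm.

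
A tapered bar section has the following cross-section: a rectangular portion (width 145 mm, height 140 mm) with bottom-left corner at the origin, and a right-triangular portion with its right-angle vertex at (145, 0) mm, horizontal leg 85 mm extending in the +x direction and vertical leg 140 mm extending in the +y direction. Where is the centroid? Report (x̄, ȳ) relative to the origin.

x̄ = 95.36 mm, ȳ = 64.71 mm

rectangular portion: A = 145 × 140 = 20300.00, centroid at (72.50, 70.00).
triangular portion: A = ½·85·140 = 5950.00, centroid at (173.33, 46.67).
ΣA = 26250.00 mm²
ΣAx̄ = (20300.00)(72.50) + (5950.00)(173.33) = 2503083.33 mm³
ΣAȳ = (20300.00)(70.00) + (5950.00)(46.67) = 1698666.67 mm³
x̄ = 2503083.33 / 26250.00 = 95.36 mm
ȳ = 1698666.67 / 26250.00 = 64.71 mm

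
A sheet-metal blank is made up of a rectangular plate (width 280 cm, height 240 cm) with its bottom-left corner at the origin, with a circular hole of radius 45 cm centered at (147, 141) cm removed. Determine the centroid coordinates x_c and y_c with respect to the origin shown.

plate: A = 280 × 240 = 67200.00, centroid at (140.00, 120.00).
hole: A = −π·45² = -6361.73, centroid at (147.00, 141.00).
ΣA = 60838.27 cm²
ΣAx_c = (67200.00)(140.00) + (-6361.73)(147.00) = 8472826.41 cm³
ΣAy_c = (67200.00)(120.00) + (-6361.73)(141.00) = 7166996.76 cm³
x_c = 8472826.41 / 60838.27 = 139.27 cm
y_c = 7166996.76 / 60838.27 = 117.80 cm

x_c = 139.27 cm, y_c = 117.80 cm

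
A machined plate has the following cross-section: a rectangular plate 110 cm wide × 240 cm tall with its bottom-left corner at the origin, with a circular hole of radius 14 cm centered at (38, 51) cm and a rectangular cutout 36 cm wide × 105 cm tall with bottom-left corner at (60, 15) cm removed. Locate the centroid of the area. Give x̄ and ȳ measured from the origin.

Part | A | x̄ᵢ | ȳᵢ | A·x̄ᵢ | A·ȳᵢ
plate | 26400.00 | 55.00 | 120.00 | 1452000.00 | 3168000.00
hole 1 | -615.75 | 38.00 | 51.00 | -23398.58 | -31403.36
hole 2 | -3780.00 | 78.00 | 67.50 | -294840.00 | -255150.00
Σ | 22004.25 |  |  | 1133761.42 | 2881446.64
x̄ = 1133761.42 / 22004.25 = 51.52 cm
ȳ = 2881446.64 / 22004.25 = 130.95 cm

x̄ = 51.52 cm, ȳ = 130.95 cm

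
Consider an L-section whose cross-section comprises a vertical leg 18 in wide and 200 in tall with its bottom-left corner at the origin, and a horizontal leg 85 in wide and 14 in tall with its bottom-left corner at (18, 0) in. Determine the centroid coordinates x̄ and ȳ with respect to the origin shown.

vertical leg: A = 18 × 200 = 3600.00, centroid at (9.00, 100.00).
horizontal leg: A = 85 × 14 = 1190.00, centroid at (60.50, 7.00).
ΣA = 4790.00 in²
ΣAx̄ = (3600.00)(9.00) + (1190.00)(60.50) = 104395.00 in³
ΣAȳ = (3600.00)(100.00) + (1190.00)(7.00) = 368330.00 in³
x̄ = 104395.00 / 4790.00 = 21.79 in
ȳ = 368330.00 / 4790.00 = 76.90 in

x̄ = 21.79 in, ȳ = 76.90 in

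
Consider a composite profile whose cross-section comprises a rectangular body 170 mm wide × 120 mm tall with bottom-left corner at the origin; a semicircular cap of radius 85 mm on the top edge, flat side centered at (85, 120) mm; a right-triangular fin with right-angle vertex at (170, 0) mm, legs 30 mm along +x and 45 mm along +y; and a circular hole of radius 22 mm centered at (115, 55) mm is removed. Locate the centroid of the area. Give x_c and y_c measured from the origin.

x_c = 85.60 mm, y_c = 94.55 mm

rectangular body: A = 170 × 120 = 20400.00, centroid at (85.00, 60.00).
semicircular top: A = ½π·85² = 11349.00, centroid at (85.00, 156.08).
triangular fin: A = ½·30·45 = 675.00, centroid at (180.00, 15.00).
hole: A = −π·22² = -1520.53, centroid at (115.00, 55.00).
ΣA = 30903.47 mm², ΣAx_c = 2645304.25 mm³, ΣAy_c = 2921792.89 mm³.
x_c = 2645304.25/30903.47 = 85.60 mm; y_c = 2921792.89/30903.47 = 94.55 mm.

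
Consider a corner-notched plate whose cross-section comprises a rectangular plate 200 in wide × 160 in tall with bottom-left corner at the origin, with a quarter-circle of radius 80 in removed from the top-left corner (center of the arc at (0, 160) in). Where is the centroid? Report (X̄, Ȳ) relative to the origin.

X̄ = 112.31 in, Ȳ = 71.42 in

plate: A = 200 × 160 = 32000.00, centroid at (100.00, 80.00).
removed quarter-circle: A = −¼π·80² = -5026.55, centroid at (33.95, 126.05).
ΣA = 26973.45 in²
ΣAX̄ = (32000.00)(100.00) + (-5026.55)(33.95) = 3029333.33 in³
ΣAȲ = (32000.00)(80.00) + (-5026.55)(126.05) = 1926418.95 in³
X̄ = 3029333.33 / 26973.45 = 112.31 in
Ȳ = 1926418.95 / 26973.45 = 71.42 in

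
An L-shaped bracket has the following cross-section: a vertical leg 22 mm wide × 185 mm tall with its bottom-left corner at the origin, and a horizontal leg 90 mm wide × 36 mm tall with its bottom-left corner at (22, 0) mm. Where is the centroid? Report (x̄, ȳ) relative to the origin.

vertical leg: A = 22 × 185 = 4070.00, centroid at (11.00, 92.50).
horizontal leg: A = 90 × 36 = 3240.00, centroid at (67.00, 18.00).
ΣA = 7310.00 mm², ΣAx̄ = 261850.00 mm³, ΣAȳ = 434795.00 mm³.
x̄ = 261850.00/7310.00 = 35.82 mm; ȳ = 434795.00/7310.00 = 59.48 mm.

x̄ = 35.82 mm, ȳ = 59.48 mm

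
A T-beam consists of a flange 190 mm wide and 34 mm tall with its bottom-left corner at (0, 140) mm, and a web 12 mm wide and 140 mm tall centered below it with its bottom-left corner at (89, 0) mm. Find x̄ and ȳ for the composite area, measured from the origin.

Part | A | x̄ᵢ | ȳᵢ | A·x̄ᵢ | A·ȳᵢ
web | 1680.00 | 95.00 | 70.00 | 159600.00 | 117600.00
flange | 6460.00 | 95.00 | 157.00 | 613700.00 | 1014220.00
Σ | 8140.00 |  |  | 773300.00 | 1131820.00
x̄ = 773300.00 / 8140.00 = 95.00 mm
ȳ = 1131820.00 / 8140.00 = 139.04 mm

x̄ = 95.00 mm, ȳ = 139.04 mm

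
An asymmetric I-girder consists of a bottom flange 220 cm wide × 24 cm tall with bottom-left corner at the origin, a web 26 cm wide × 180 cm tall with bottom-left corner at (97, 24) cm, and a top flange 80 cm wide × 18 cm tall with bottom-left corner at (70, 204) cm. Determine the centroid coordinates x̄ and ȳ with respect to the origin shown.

x̄ = 110.00 cm, ȳ = 79.26 cm

bottom flange: A = 220 × 24 = 5280.00, centroid at (110.00, 12.00).
web: A = 26 × 180 = 4680.00, centroid at (110.00, 114.00).
top flange: A = 80 × 18 = 1440.00, centroid at (110.00, 213.00).
ΣA = 11400.00 cm², ΣAx̄ = 1254000.00 cm³, ΣAȳ = 903600.00 cm³.
x̄ = 1254000.00/11400.00 = 110.00 cm; ȳ = 903600.00/11400.00 = 79.26 cm.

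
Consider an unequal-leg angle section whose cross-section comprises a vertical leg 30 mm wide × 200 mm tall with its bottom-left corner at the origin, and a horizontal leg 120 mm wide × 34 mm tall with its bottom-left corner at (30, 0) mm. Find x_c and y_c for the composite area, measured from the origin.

x_c = 45.36 mm, y_c = 66.40 mm

vertical leg: A = 30 × 200 = 6000.00, centroid at (15.00, 100.00).
horizontal leg: A = 120 × 34 = 4080.00, centroid at (90.00, 17.00).
ΣA = 10080.00 mm², ΣAx_c = 457200.00 mm³, ΣAy_c = 669360.00 mm³.
x_c = 457200.00/10080.00 = 45.36 mm; y_c = 669360.00/10080.00 = 66.40 mm.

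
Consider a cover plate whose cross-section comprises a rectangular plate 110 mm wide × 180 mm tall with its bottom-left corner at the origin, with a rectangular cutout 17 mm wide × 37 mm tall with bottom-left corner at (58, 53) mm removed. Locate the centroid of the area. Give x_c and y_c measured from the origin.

x_c = 54.62 mm, y_c = 90.61 mm

plate: A = 110 × 180 = 19800.00, centroid at (55.00, 90.00).
hole: A = −(17 × 37) = -629.00, centroid at (66.50, 71.50).
ΣA = 19171.00 mm²
ΣAx_c = (19800.00)(55.00) + (-629.00)(66.50) = 1047171.50 mm³
ΣAy_c = (19800.00)(90.00) + (-629.00)(71.50) = 1737026.50 mm³
x_c = 1047171.50 / 19171.00 = 54.62 mm
y_c = 1737026.50 / 19171.00 = 90.61 mm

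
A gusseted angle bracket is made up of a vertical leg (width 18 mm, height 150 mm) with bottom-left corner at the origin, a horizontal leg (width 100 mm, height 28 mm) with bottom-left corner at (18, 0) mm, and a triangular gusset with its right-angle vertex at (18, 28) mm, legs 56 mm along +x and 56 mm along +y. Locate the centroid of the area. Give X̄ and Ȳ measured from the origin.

vertical leg: A = 18 × 150 = 2700.00, centroid at (9.00, 75.00).
horizontal leg: A = 100 × 28 = 2800.00, centroid at (68.00, 14.00).
gusset: A = ½·56·56 = 1568.00, centroid at (36.67, 46.67).
ΣA = 7068.00 mm²
ΣAX̄ = (2700.00)(9.00) + (2800.00)(68.00) + (1568.00)(36.67) = 272193.33 mm³
ΣAȲ = (2700.00)(75.00) + (2800.00)(14.00) + (1568.00)(46.67) = 314873.33 mm³
X̄ = 272193.33 / 7068.00 = 38.51 mm
Ȳ = 314873.33 / 7068.00 = 44.55 mm

X̄ = 38.51 mm, Ȳ = 44.55 mm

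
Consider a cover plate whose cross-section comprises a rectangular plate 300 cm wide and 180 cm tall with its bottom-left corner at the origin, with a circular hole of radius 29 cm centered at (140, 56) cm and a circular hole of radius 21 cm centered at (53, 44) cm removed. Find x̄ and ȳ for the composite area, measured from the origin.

Part | A | x̄ᵢ | ȳᵢ | A·x̄ᵢ | A·ȳᵢ
plate | 54000.00 | 150.00 | 90.00 | 8100000.00 | 4860000.00
hole 1 | -2642.08 | 140.00 | 56.00 | -369891.12 | -147956.45
hole 2 | -1385.44 | 53.00 | 44.00 | -73428.45 | -60959.46
Σ | 49972.48 |  |  | 7656680.44 | 4651084.09
x̄ = 7656680.44 / 49972.48 = 153.22 cm
ȳ = 4651084.09 / 49972.48 = 93.07 cm

x̄ = 153.22 cm, ȳ = 93.07 cm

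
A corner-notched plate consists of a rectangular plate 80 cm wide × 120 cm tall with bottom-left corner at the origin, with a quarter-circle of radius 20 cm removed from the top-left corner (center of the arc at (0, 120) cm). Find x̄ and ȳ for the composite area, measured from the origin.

plate: A = 80 × 120 = 9600.00, centroid at (40.00, 60.00).
removed quarter-circle: A = −¼π·20² = -314.16, centroid at (8.49, 111.51).
ΣA = 9285.84 cm²
ΣAx̄ = (9600.00)(40.00) + (-314.16)(8.49) = 381333.33 cm³
ΣAȳ = (9600.00)(60.00) + (-314.16)(111.51) = 540967.55 cm³
x̄ = 381333.33 / 9285.84 = 41.07 cm
ȳ = 540967.55 / 9285.84 = 58.26 cm

x̄ = 41.07 cm, ȳ = 58.26 cm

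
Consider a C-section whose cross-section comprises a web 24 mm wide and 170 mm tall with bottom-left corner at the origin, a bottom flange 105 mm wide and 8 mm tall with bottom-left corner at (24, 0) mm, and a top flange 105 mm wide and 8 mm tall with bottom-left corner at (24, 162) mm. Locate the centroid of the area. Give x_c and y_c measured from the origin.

x_c = 30.81 mm, y_c = 85.00 mm

web: A = 24 × 170 = 4080.00, centroid at (12.00, 85.00).
bottom flange: A = 105 × 8 = 840.00, centroid at (76.50, 4.00).
top flange: A = 105 × 8 = 840.00, centroid at (76.50, 166.00).
ΣA = 5760.00 mm²
ΣAx_c = (4080.00)(12.00) + (840.00)(76.50) + (840.00)(76.50) = 177480.00 mm³
ΣAy_c = (4080.00)(85.00) + (840.00)(4.00) + (840.00)(166.00) = 489600.00 mm³
x_c = 177480.00 / 5760.00 = 30.81 mm
y_c = 489600.00 / 5760.00 = 85.00 mm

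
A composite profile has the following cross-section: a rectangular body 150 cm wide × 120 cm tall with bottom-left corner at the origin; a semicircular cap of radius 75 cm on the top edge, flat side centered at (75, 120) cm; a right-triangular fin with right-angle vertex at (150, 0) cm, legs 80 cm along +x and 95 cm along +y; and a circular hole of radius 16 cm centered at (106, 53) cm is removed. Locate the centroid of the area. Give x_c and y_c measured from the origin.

Part | A | x̄ᵢ | ȳᵢ | A·x̄ᵢ | A·ȳᵢ
rectangular body | 18000.00 | 75.00 | 60.00 | 1350000.00 | 1080000.00
semicircular top | 8835.73 | 75.00 | 151.83 | 662679.70 | 1341537.52
triangular fin | 3800.00 | 176.67 | 31.67 | 671333.33 | 120333.33
hole | -804.25 | 106.00 | 53.00 | -85250.26 | -42625.13
Σ | 29831.48 |  |  | 2598762.78 | 2499245.72
x_c = 2598762.78 / 29831.48 = 87.11 cm
y_c = 2499245.72 / 29831.48 = 83.78 cm

x_c = 87.11 cm, y_c = 83.78 cm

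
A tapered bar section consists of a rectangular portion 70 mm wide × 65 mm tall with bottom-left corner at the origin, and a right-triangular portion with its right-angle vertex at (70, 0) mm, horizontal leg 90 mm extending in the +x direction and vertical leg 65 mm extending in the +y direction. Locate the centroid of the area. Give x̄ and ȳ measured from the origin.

x̄ = 60.43 mm, ȳ = 28.26 mm

Part | A | x̄ᵢ | ȳᵢ | A·x̄ᵢ | A·ȳᵢ
rectangular portion | 4550.00 | 35.00 | 32.50 | 159250.00 | 147875.00
triangular portion | 2925.00 | 100.00 | 21.67 | 292500.00 | 63375.00
Σ | 7475.00 |  |  | 451750.00 | 211250.00
x̄ = 451750.00 / 7475.00 = 60.43 mm
ȳ = 211250.00 / 7475.00 = 28.26 mm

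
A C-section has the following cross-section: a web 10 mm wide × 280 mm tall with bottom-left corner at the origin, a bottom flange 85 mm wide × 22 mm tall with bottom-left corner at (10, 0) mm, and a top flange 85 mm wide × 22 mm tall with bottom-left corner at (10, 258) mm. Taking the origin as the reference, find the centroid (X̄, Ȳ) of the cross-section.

X̄ = 32.16 mm, Ȳ = 140.00 mm

web: A = 10 × 280 = 2800.00, centroid at (5.00, 140.00).
bottom flange: A = 85 × 22 = 1870.00, centroid at (52.50, 11.00).
top flange: A = 85 × 22 = 1870.00, centroid at (52.50, 269.00).
ΣA = 6540.00 mm², ΣAX̄ = 210350.00 mm³, ΣAȲ = 915600.00 mm³.
X̄ = 210350.00/6540.00 = 32.16 mm; Ȳ = 915600.00/6540.00 = 140.00 mm.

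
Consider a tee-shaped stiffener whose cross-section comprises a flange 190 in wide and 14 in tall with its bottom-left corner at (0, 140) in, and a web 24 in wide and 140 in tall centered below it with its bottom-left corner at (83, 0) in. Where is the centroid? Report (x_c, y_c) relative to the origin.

x_c = 95.00 in, y_c = 104.02 in

web: A = 24 × 140 = 3360.00, centroid at (95.00, 70.00).
flange: A = 190 × 14 = 2660.00, centroid at (95.00, 147.00).
ΣA = 6020.00 in²
ΣAx_c = (3360.00)(95.00) + (2660.00)(95.00) = 571900.00 in³
ΣAy_c = (3360.00)(70.00) + (2660.00)(147.00) = 626220.00 in³
x_c = 571900.00 / 6020.00 = 95.00 in
y_c = 626220.00 / 6020.00 = 104.02 in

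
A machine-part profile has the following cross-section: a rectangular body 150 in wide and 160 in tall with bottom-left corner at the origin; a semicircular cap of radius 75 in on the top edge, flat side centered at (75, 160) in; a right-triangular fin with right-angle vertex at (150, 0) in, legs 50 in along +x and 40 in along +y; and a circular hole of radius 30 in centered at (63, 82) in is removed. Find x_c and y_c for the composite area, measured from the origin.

rectangular body: A = 150 × 160 = 24000.00, centroid at (75.00, 80.00).
semicircular top: A = ½π·75² = 8835.73, centroid at (75.00, 191.83).
triangular fin: A = ½·50·40 = 1000.00, centroid at (166.67, 13.33).
hole: A = −π·30² = -2827.43, centroid at (63.00, 82.00).
ΣA = 31008.30 in²
ΣAx_c = (24000.00)(75.00) + (8835.73)(75.00) + (1000.00)(166.67) + (-2827.43)(63.00) = 2451218.06 in³
ΣAy_c = (24000.00)(80.00) + (8835.73)(191.83) + (1000.00)(13.33) + (-2827.43)(82.00) = 3396450.49 in³
x_c = 2451218.06 / 31008.30 = 79.05 in
y_c = 3396450.49 / 31008.30 = 109.53 in

x_c = 79.05 in, y_c = 109.53 in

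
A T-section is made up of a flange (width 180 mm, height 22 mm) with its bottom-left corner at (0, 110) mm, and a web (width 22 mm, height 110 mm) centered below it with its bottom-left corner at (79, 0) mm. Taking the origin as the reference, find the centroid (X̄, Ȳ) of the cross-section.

Part | A | x̄ᵢ | ȳᵢ | A·x̄ᵢ | A·ȳᵢ
web | 2420.00 | 90.00 | 55.00 | 217800.00 | 133100.00
flange | 3960.00 | 90.00 | 121.00 | 356400.00 | 479160.00
Σ | 6380.00 |  |  | 574200.00 | 612260.00
X̄ = 574200.00 / 6380.00 = 90.00 mm
Ȳ = 612260.00 / 6380.00 = 95.97 mm

X̄ = 90.00 mm, Ȳ = 95.97 mm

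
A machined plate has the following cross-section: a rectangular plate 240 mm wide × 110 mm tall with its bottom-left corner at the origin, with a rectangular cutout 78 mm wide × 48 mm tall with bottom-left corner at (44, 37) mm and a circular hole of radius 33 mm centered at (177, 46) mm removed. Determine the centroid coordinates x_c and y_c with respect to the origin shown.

plate: A = 240 × 110 = 26400.00, centroid at (120.00, 55.00).
hole 1: A = −(78 × 48) = -3744.00, centroid at (83.00, 61.00).
hole 2: A = −π·33² = -3421.19, centroid at (177.00, 46.00).
ΣA = 19234.81 mm²
ΣAx_c = (26400.00)(120.00) + (-3744.00)(83.00) + (-3421.19)(177.00) = 2251696.59 mm³
ΣAy_c = (26400.00)(55.00) + (-3744.00)(61.00) + (-3421.19)(46.00) = 1066241.06 mm³
x_c = 2251696.59 / 19234.81 = 117.06 mm
y_c = 1066241.06 / 19234.81 = 55.43 mm

x_c = 117.06 mm, y_c = 55.43 mm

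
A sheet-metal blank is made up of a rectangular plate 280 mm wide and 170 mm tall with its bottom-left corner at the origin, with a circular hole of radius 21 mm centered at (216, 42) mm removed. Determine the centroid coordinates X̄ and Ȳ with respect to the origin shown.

plate: A = 280 × 170 = 47600.00, centroid at (140.00, 85.00).
hole: A = −π·21² = -1385.44, centroid at (216.00, 42.00).
ΣA = 46214.56 mm², ΣAX̄ = 6364744.45 mm³, ΣAȲ = 3987811.42 mm³.
X̄ = 6364744.45/46214.56 = 137.72 mm; Ȳ = 3987811.42/46214.56 = 86.29 mm.

X̄ = 137.72 mm, Ȳ = 86.29 mm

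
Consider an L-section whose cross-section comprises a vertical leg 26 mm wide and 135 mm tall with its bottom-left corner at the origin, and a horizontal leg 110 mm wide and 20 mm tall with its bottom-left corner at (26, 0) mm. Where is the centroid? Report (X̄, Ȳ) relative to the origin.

X̄ = 39.20 mm, Ȳ = 45.35 mm

vertical leg: A = 26 × 135 = 3510.00, centroid at (13.00, 67.50).
horizontal leg: A = 110 × 20 = 2200.00, centroid at (81.00, 10.00).
ΣA = 5710.00 mm², ΣAX̄ = 223830.00 mm³, ΣAȲ = 258925.00 mm³.
X̄ = 223830.00/5710.00 = 39.20 mm; Ȳ = 258925.00/5710.00 = 45.35 mm.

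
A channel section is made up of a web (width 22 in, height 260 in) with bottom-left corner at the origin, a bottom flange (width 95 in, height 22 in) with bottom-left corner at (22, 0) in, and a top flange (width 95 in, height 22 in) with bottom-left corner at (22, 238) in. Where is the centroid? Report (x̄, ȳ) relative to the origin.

x̄ = 35.70 in, ȳ = 130.00 in

web: A = 22 × 260 = 5720.00, centroid at (11.00, 130.00).
bottom flange: A = 95 × 22 = 2090.00, centroid at (69.50, 11.00).
top flange: A = 95 × 22 = 2090.00, centroid at (69.50, 249.00).
ΣA = 9900.00 in²
ΣAx̄ = (5720.00)(11.00) + (2090.00)(69.50) + (2090.00)(69.50) = 353430.00 in³
ΣAȳ = (5720.00)(130.00) + (2090.00)(11.00) + (2090.00)(249.00) = 1287000.00 in³
x̄ = 353430.00 / 9900.00 = 35.70 in
ȳ = 1287000.00 / 9900.00 = 130.00 in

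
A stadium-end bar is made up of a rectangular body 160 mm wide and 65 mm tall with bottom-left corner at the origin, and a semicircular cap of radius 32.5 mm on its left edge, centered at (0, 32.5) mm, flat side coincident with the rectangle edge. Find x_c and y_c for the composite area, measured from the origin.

rectangular body: A = 160 × 65 = 10400.00, centroid at (80.00, 32.50).
semicircular end: A = ½π·32.5² = 1659.15, centroid at (-13.79, 32.50).
ΣA = 12059.15 mm²
ΣAx_c = (10400.00)(80.00) + (1659.15)(-13.79) = 809114.58 mm³
ΣAy_c = (10400.00)(32.50) + (1659.15)(32.50) = 391922.49 mm³
x_c = 809114.58 / 12059.15 = 67.10 mm
y_c = 391922.49 / 12059.15 = 32.50 mm

x_c = 67.10 mm, y_c = 32.50 mm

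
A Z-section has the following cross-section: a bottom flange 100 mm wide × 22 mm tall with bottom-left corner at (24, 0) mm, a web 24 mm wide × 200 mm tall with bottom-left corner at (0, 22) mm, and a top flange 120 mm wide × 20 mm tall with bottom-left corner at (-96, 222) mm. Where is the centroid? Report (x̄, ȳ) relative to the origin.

Part | A | x̄ᵢ | ȳᵢ | A·x̄ᵢ | A·ȳᵢ
bottom flange | 2200.00 | 74.00 | 11.00 | 162800.00 | 24200.00
web | 4800.00 | 12.00 | 122.00 | 57600.00 | 585600.00
top flange | 2400.00 | -36.00 | 232.00 | -86400.00 | 556800.00
Σ | 9400.00 |  |  | 134000.00 | 1166600.00
x̄ = 134000.00 / 9400.00 = 14.26 mm
ȳ = 1166600.00 / 9400.00 = 124.11 mm

x̄ = 14.26 mm, ȳ = 124.11 mm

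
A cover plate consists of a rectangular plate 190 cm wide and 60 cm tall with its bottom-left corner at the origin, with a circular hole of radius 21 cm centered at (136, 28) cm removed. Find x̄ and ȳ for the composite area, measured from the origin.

Part | A | x̄ᵢ | ȳᵢ | A·x̄ᵢ | A·ȳᵢ
plate | 11400.00 | 95.00 | 30.00 | 1083000.00 | 342000.00
hole | -1385.44 | 136.00 | 28.00 | -188420.16 | -38792.39
Σ | 10014.56 |  |  | 894579.84 | 303207.61
x̄ = 894579.84 / 10014.56 = 89.33 cm
ȳ = 303207.61 / 10014.56 = 30.28 cm

x̄ = 89.33 cm, ȳ = 30.28 cm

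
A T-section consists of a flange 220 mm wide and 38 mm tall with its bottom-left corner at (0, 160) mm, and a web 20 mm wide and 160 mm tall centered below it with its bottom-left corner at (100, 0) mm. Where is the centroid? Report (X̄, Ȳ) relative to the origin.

X̄ = 110.00 mm, Ȳ = 151.60 mm

web: A = 20 × 160 = 3200.00, centroid at (110.00, 80.00).
flange: A = 220 × 38 = 8360.00, centroid at (110.00, 179.00).
ΣA = 11560.00 mm², ΣAX̄ = 1271600.00 mm³, ΣAȲ = 1752440.00 mm³.
X̄ = 1271600.00/11560.00 = 110.00 mm; Ȳ = 1752440.00/11560.00 = 151.60 mm.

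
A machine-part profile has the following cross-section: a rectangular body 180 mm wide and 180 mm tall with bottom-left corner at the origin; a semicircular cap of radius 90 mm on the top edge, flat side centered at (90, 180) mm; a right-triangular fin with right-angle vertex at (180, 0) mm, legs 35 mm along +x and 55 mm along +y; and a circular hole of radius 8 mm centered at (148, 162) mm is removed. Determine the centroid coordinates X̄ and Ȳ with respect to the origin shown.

Part | A | x̄ᵢ | ȳᵢ | A·x̄ᵢ | A·ȳᵢ
rectangular body | 32400.00 | 90.00 | 90.00 | 2916000.00 | 2916000.00
semicircular top | 12723.45 | 90.00 | 218.20 | 1145110.52 | 2776221.04
triangular fin | 962.50 | 191.67 | 18.33 | 184479.17 | 17645.83
hole | -201.06 | 148.00 | 162.00 | -29757.17 | -32572.03
Σ | 45884.89 |  |  | 4215832.52 | 5677294.85
X̄ = 4215832.52 / 45884.89 = 91.88 mm
Ȳ = 5677294.85 / 45884.89 = 123.73 mm

X̄ = 91.88 mm, Ȳ = 123.73 mm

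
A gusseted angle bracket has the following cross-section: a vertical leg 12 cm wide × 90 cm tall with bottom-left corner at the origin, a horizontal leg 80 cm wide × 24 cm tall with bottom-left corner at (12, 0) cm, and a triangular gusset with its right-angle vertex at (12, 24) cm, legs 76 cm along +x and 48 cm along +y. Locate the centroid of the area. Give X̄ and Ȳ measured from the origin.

Part | A | x̄ᵢ | ȳᵢ | A·x̄ᵢ | A·ȳᵢ
vertical leg | 1080.00 | 6.00 | 45.00 | 6480.00 | 48600.00
horizontal leg | 1920.00 | 52.00 | 12.00 | 99840.00 | 23040.00
gusset | 1824.00 | 37.33 | 40.00 | 68096.00 | 72960.00
Σ | 4824.00 |  |  | 174416.00 | 144600.00
X̄ = 174416.00 / 4824.00 = 36.16 cm
Ȳ = 144600.00 / 4824.00 = 29.98 cm

X̄ = 36.16 cm, Ȳ = 29.98 cm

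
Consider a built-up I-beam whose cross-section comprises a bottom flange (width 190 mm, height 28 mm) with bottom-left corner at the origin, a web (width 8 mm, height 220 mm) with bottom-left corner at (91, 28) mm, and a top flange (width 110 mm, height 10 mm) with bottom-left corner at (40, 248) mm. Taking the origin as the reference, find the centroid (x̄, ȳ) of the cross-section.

bottom flange: A = 190 × 28 = 5320.00, centroid at (95.00, 14.00).
web: A = 8 × 220 = 1760.00, centroid at (95.00, 138.00).
top flange: A = 110 × 10 = 1100.00, centroid at (95.00, 253.00).
ΣA = 8180.00 mm², ΣAx̄ = 777100.00 mm³, ΣAȳ = 595660.00 mm³.
x̄ = 777100.00/8180.00 = 95.00 mm; ȳ = 595660.00/8180.00 = 72.82 mm.

x̄ = 95.00 mm, ȳ = 72.82 mm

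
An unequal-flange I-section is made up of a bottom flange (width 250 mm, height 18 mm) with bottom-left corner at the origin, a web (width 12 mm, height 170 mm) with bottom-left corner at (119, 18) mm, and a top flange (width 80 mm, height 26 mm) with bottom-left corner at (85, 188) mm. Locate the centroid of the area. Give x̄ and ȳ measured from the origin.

x̄ = 125.00 mm, ȳ = 77.58 mm

bottom flange: A = 250 × 18 = 4500.00, centroid at (125.00, 9.00).
web: A = 12 × 170 = 2040.00, centroid at (125.00, 103.00).
top flange: A = 80 × 26 = 2080.00, centroid at (125.00, 201.00).
ΣA = 8620.00 mm², ΣAx̄ = 1077500.00 mm³, ΣAȳ = 668700.00 mm³.
x̄ = 1077500.00/8620.00 = 125.00 mm; ȳ = 668700.00/8620.00 = 77.58 mm.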